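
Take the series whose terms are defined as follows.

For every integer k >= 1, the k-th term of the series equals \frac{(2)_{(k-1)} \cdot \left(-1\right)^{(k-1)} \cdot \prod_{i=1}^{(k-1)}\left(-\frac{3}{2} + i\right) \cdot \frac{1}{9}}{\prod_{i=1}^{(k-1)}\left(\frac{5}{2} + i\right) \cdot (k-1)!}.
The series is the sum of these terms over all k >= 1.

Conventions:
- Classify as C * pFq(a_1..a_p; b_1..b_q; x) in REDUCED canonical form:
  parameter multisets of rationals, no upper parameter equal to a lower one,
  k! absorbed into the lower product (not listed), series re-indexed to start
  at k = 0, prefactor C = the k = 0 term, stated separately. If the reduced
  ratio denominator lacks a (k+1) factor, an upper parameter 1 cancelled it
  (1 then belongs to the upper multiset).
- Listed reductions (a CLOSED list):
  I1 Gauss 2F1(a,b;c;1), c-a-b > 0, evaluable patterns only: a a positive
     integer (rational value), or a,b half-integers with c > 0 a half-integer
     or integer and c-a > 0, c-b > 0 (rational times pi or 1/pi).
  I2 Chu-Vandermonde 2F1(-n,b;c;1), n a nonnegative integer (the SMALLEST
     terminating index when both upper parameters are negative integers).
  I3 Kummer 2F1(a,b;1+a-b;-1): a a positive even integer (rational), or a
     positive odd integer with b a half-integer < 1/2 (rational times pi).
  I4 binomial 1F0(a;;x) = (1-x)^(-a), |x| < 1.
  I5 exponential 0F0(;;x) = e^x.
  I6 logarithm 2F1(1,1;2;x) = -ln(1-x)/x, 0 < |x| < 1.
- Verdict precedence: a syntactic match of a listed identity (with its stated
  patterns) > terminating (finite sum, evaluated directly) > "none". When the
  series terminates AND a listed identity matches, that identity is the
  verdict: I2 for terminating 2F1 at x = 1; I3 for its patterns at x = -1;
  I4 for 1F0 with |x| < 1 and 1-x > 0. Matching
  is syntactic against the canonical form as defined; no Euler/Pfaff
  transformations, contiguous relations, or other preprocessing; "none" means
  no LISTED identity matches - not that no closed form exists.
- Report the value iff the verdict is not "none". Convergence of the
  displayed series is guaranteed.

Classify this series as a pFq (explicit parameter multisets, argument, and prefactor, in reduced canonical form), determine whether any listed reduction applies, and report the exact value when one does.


With C = \frac{1}{9}: the canonical form is 2F1(-\frac{1}{2}, 2; \frac{7}{2}; -1). Verdict (x = -1): Kummer's theorem (I3) applies (x = -1; c = \frac{7}{2} equals 1+a-b for upper {-\frac{1}{2}, 2}: listed pattern). Its exact value is \frac{5}{36}.

Key observation: with t_0 = \frac{1}{9}, the lower running product (C = 1/9) is a rising factorial.
Ratio: r(k) = -1 * (k-\frac{1}{2}) (k+2) / [(k+\frac{7}{2}) (k+1)] - poly over poly, x = -1 from leading terms; C = \frac{1}{9} at k = 0.


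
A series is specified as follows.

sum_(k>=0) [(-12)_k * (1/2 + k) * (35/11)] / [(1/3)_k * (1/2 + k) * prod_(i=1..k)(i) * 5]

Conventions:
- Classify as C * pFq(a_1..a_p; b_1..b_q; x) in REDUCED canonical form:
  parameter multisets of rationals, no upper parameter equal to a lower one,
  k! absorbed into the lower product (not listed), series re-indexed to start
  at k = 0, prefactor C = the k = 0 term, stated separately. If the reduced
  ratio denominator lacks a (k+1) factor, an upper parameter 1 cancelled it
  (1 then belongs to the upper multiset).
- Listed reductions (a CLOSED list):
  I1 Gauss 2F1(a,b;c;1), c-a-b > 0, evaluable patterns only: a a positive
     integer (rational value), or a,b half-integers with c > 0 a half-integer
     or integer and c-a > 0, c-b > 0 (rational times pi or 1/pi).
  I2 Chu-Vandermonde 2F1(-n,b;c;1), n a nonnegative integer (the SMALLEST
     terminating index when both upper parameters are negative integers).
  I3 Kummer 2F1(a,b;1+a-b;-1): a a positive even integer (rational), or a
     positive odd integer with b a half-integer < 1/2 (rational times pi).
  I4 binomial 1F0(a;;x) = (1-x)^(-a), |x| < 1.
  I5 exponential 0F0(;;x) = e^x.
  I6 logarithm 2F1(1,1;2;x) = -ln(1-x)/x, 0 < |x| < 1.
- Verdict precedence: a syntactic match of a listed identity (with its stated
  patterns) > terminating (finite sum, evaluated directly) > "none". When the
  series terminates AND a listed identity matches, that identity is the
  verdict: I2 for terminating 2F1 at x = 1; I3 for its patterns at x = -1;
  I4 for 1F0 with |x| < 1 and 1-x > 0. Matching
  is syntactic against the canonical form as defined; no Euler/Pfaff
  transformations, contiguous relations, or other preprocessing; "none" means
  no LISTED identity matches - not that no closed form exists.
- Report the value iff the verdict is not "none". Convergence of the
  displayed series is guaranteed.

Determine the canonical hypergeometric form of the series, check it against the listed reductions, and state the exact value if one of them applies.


At argument 1: a 1F1 with upper {-12}, lower {1/3}, scaled by C = 7/11. Verdict: terminating. (-12)_k vanishes past k = 12, leaving a 13-term sum, computed directly. Sum: 32476087031581/28224804608000.

Key observation: t_0 = 7/11 here, and the product of the first k integers (prefactor 7/11) is k!.
Adjacent-term ratio: r(k) = 1 * (k-12) / [(k+1/3) (k+1)] - rational; roots negated = parameters, x = 1, C = 7/11.


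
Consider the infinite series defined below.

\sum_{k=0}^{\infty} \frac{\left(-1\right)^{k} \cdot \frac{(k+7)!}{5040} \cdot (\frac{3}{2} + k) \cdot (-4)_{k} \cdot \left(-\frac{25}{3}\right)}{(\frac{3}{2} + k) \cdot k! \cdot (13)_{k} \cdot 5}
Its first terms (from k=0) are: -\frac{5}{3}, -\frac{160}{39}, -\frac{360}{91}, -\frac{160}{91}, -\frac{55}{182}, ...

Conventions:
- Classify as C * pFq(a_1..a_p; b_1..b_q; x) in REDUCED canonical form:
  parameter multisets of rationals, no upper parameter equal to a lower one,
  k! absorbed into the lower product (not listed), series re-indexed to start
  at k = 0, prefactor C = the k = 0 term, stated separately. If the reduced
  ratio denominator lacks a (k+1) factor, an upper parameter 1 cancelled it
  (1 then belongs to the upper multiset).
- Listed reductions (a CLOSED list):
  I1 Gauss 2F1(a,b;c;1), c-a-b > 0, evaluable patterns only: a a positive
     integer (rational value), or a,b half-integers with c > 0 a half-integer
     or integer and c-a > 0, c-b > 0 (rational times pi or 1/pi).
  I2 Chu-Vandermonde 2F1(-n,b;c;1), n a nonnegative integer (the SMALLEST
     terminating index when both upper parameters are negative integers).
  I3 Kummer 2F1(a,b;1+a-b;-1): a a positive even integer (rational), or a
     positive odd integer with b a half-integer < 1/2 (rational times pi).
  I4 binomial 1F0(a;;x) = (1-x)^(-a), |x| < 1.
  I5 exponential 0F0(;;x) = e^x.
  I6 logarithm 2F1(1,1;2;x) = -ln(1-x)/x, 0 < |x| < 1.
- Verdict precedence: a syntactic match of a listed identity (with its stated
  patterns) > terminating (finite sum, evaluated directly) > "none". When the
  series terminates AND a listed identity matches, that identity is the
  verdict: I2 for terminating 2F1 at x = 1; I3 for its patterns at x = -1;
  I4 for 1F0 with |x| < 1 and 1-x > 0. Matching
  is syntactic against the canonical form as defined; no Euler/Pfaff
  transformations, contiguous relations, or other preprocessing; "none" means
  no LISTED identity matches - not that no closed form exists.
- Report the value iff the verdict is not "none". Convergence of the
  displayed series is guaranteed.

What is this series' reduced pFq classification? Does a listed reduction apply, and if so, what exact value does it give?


Structural cue: from the first term -\frac{5}{3}: k + 3/2 divides numerator and denominator alike; C = -5/3 after cancelling.
Step ratio: r(k) = -1 * (k-4) (k+8) / [(k+13) (k+1)] - rational; roots negated = parameters, x = -1, C = -\frac{5}{3}.

Reduced: x = -1, 2F1, upper = {-4, 8}, lower = {13}, C = -\frac{5}{3}. Verdict (x = -1): the Kummer evaluation I3 applies (x = -1; c = 13 equals 1+a-b for upper {-4, 8}: listed pattern). Sum: -\frac{165}{14}.


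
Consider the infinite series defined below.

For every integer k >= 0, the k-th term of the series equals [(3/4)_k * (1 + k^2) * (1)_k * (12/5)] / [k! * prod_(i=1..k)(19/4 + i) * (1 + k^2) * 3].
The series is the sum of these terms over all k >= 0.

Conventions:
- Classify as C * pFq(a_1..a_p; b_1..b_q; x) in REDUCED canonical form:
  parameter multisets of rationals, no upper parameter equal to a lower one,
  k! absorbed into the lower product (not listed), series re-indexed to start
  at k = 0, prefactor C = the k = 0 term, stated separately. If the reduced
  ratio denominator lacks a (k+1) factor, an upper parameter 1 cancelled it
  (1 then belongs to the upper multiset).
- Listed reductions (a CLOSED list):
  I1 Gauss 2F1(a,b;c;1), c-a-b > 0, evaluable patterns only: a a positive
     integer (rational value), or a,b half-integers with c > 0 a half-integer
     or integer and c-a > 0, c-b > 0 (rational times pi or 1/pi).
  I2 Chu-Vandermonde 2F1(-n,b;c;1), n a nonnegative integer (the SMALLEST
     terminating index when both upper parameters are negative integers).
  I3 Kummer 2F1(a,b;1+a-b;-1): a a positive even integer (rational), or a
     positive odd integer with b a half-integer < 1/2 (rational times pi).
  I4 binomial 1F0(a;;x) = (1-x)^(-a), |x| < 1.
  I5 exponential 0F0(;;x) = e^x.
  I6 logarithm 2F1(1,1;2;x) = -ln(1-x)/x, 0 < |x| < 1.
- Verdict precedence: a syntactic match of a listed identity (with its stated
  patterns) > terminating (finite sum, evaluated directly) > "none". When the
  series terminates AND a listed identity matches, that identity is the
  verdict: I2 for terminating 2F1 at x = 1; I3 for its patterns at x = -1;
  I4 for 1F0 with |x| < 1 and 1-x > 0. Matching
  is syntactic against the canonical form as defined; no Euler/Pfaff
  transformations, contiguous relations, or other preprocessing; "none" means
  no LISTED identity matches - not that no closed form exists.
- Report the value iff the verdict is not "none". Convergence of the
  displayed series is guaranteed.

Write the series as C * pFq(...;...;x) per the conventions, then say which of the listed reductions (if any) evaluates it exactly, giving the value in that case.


Prefactor 4/5, argument 1: 2F1 with upper {3/4, 1} over lower {23/4}. Verdict: Gauss's theorem (I1) matches (x = 1: the Gamma ratio telescopes since c-a-b = 4 > 0 and a = 1 in Z>0). Exact value: 19/20.

The tell: with t_0 = 4/5, k^2 + 1 divides numerator and denominator alike; prefactor 4/5 after cancelling.
Term ratio: r(k) = 1 * (k+3/4) (k+1) / [(k+23/4) (k+1)] - rational in k, leading ratio 1; with t_0 = 4/5, classification follows.


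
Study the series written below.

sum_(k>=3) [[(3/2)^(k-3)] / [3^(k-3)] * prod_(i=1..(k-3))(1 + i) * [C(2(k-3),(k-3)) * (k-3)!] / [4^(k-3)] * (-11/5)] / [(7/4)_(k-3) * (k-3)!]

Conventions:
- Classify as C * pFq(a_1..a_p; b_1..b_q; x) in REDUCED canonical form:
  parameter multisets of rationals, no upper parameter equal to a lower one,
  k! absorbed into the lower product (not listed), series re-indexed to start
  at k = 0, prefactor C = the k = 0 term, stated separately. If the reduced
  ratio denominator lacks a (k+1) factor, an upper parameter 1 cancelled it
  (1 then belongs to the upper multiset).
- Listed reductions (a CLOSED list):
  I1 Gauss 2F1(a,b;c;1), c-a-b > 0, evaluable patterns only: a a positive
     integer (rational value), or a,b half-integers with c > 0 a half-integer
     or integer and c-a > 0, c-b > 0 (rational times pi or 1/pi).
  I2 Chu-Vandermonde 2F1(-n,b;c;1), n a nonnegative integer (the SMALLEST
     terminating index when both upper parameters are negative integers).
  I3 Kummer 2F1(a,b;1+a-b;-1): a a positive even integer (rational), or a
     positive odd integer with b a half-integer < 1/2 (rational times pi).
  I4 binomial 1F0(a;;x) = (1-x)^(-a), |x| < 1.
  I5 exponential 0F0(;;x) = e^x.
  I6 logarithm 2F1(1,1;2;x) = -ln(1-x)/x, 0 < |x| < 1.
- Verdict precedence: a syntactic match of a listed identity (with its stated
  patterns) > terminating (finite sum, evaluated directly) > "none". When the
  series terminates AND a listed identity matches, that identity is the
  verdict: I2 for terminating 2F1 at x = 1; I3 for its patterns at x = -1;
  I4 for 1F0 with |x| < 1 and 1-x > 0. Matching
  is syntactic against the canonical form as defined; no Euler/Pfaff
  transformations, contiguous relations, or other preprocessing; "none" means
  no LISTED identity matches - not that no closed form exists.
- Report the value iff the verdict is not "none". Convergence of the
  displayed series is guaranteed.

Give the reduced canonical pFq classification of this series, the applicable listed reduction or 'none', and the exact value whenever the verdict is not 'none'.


This is -11/5 * 2F1(1/2, 2; 7/4; 1/2) in reduced canonical form. Verdict: none - at argument 1/2 the multisets {1/2, 2} ; {7/4} match no listed identity.

First insight: with t_0 = -11/5, C(2k,k) (C = -11/5) equals 4^k (1/2)_k / k!.
Adjacent-term ratio: r(k) = (1/2) * (k+1/2) (k+2) / [(k+7/4) (k+1)] ; factor over Q: parameters, x = (1/2), and C = -11/5.


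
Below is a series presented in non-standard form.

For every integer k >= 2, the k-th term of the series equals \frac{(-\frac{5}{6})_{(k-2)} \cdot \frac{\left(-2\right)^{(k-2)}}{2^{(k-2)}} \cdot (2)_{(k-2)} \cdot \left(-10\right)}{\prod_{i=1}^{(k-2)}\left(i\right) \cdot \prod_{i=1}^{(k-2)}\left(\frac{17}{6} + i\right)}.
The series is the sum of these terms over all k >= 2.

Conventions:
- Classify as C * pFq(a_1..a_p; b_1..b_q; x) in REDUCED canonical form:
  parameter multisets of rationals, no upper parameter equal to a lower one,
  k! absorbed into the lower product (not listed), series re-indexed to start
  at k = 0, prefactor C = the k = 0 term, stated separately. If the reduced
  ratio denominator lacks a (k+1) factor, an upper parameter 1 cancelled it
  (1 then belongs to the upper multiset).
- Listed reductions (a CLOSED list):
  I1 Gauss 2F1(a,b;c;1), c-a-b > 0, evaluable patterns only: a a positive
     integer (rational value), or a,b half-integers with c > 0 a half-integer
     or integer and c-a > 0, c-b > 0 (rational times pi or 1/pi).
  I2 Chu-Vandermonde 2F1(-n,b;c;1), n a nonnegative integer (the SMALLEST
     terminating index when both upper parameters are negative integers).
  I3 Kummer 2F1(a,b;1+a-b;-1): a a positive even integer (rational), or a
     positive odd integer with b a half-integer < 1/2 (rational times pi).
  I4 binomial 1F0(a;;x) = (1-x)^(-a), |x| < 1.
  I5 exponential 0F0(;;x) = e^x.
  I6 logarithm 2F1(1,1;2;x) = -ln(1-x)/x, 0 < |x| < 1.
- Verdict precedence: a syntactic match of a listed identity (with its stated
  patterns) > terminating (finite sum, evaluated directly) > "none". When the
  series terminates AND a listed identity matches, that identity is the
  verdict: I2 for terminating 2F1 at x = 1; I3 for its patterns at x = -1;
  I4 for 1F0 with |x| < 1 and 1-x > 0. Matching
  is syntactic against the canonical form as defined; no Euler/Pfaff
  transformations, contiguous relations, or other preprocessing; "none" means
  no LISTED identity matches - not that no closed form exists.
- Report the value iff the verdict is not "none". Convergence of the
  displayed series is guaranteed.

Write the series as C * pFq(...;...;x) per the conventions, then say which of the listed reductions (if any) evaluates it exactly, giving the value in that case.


Reduced: x = -1, 2F1, upper = {-\frac{5}{6}, 2}, lower = {\frac{23}{6}}, C = -10. Verdict: Kummer (I3) matches (x = -1; c = \frac{23}{6} equals 1+a-b for upper {-\frac{5}{6}, 2}: listed pattern). Its exact value is -\frac{85}{6}.

Key step: x = -1 and the product of the first k integers (C = -10) is k!.
Step ratio: r(k) = -1 * (k-\frac{5}{6}) (k+2) / [(k+\frac{23}{6}) (k+1)] - rational in k. x = -1; t_0 = -10; negate the roots.


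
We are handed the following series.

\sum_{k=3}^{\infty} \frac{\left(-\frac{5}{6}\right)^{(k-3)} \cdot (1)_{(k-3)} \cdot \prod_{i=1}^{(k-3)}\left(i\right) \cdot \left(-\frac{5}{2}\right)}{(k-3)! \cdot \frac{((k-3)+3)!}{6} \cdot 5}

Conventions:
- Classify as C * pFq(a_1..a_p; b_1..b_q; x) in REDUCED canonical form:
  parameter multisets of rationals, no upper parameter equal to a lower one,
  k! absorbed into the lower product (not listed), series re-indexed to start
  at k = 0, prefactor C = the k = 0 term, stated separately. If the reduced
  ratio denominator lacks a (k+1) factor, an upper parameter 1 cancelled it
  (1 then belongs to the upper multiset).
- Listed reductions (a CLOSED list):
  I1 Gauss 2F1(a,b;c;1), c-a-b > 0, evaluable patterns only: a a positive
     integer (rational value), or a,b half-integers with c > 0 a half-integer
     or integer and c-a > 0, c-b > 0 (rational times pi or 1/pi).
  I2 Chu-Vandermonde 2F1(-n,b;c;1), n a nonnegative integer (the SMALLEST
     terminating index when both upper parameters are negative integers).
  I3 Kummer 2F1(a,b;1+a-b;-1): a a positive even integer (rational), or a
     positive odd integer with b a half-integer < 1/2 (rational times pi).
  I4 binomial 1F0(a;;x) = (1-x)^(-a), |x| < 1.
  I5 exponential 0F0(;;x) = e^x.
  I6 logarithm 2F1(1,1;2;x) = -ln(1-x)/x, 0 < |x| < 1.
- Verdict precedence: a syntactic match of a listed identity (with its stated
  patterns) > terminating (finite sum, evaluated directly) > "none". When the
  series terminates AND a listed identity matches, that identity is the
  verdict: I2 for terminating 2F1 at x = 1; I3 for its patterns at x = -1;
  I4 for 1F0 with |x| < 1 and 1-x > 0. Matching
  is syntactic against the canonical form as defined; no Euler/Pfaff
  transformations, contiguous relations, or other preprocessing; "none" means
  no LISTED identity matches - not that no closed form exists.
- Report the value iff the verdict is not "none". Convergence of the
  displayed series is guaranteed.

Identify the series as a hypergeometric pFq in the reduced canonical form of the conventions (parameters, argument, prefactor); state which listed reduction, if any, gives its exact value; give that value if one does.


Canonical form: C = -\frac{1}{2} times 2F1 with upper {1, 1}, lower {4}, x = -\frac{5}{6}. Verdict: none - at argument -\frac{5}{6} the multisets {1, 1} ; {4} match no listed identity.

The tell: from the first term -\frac{1}{2}: the denominator's factorial ratio (C = -1/2) is a lower Pochhammer.
Term ratio: r(k) = -\frac{5}{6} * (k+1) (k+1) / [(k+4) (k+1)] ; factor over Q: parameters, x = -\frac{5}{6}, and C = -\frac{1}{2}.


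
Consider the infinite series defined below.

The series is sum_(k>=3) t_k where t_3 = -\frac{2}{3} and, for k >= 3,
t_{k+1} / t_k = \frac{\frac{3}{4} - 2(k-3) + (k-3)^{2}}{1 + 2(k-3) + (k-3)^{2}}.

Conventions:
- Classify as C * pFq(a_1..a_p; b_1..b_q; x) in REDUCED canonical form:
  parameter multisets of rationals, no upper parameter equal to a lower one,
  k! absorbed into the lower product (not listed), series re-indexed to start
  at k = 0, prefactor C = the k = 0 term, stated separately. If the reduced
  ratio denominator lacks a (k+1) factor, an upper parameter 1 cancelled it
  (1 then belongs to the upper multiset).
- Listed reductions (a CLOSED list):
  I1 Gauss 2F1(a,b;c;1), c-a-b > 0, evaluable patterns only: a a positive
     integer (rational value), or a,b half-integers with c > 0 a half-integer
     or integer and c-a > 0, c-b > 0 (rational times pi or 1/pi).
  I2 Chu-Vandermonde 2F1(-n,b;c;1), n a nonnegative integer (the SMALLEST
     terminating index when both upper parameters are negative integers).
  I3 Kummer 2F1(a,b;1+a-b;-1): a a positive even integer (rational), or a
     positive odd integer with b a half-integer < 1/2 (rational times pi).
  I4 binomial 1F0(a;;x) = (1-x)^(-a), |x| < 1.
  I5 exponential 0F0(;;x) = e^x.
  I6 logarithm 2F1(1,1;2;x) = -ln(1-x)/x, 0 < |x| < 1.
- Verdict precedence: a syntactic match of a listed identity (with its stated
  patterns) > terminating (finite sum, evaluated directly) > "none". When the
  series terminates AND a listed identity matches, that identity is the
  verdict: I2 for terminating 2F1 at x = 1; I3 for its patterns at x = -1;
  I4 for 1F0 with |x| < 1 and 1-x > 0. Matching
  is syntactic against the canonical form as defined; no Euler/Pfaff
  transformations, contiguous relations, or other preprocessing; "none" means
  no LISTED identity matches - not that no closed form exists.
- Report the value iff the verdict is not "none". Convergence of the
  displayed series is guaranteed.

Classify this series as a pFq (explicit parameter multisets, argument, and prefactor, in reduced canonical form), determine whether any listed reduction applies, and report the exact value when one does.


The series (x = 1) is 2F1: upper {-\frac{3}{2}, -\frac{1}{2}}, lower {1}, prefactor -\frac{2}{3}. Verdict: Gauss (I1, half-integer pattern) matches (x = 1; upper {-\frac{3}{2}, -\frac{1}{2}} half-integers, c = 1 in the evaluable pattern). Hence: \left(-\frac{32}{9}\right) / \pi.

Key observation: x = 1 and roots of the ratio polynomials (prefactor -2/3) are the negated parameters.
Term ratio: r(k) = 1 * (k-\frac{3}{2}) (k-\frac{1}{2}) / [(k+1) (k+1)] ; factor over Q: parameters, x = 1, and C = -\frac{2}{3}.


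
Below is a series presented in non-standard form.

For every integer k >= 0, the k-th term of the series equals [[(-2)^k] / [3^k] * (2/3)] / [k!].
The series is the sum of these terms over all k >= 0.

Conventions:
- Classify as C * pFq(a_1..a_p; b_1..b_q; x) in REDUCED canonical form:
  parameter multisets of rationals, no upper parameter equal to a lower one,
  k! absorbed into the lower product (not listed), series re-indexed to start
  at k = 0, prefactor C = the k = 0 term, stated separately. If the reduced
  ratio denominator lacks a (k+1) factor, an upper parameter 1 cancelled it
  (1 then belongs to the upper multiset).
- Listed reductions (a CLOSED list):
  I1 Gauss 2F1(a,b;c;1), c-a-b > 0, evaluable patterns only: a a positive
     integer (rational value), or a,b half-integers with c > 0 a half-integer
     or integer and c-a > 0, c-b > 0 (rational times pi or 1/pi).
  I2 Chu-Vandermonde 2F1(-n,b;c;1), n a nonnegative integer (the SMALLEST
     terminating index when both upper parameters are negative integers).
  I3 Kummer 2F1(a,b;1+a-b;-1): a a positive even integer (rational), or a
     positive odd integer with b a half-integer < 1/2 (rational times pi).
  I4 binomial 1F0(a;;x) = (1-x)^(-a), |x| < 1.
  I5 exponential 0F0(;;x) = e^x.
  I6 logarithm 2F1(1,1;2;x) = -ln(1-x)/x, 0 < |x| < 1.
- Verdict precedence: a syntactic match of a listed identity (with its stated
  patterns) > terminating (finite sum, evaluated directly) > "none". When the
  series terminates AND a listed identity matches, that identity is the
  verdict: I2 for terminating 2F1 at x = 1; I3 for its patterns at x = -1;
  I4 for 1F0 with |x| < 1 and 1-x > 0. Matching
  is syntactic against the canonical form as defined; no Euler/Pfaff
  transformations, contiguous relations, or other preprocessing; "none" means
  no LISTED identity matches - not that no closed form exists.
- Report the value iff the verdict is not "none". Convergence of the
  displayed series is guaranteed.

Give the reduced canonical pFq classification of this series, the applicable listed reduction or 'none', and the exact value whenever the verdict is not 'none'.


Prefactor 2/3, argument -2/3: 0F0 with upper {-} over lower {-}. Verdict: this is the I5 exponential reduction (the 0F0 exponential series at x = -2/3). Value: (2/3) * e^(-2/3).

The tell: with t_0 = 2/3, the two geometric factors (C = 2/3) combine into one argument.
Adjacent-term ratio: r(k) = (-2/3) * 1 / [(k+1)] - poly over poly, x = (-2/3) from leading terms; C = 2/3 at k = 0.


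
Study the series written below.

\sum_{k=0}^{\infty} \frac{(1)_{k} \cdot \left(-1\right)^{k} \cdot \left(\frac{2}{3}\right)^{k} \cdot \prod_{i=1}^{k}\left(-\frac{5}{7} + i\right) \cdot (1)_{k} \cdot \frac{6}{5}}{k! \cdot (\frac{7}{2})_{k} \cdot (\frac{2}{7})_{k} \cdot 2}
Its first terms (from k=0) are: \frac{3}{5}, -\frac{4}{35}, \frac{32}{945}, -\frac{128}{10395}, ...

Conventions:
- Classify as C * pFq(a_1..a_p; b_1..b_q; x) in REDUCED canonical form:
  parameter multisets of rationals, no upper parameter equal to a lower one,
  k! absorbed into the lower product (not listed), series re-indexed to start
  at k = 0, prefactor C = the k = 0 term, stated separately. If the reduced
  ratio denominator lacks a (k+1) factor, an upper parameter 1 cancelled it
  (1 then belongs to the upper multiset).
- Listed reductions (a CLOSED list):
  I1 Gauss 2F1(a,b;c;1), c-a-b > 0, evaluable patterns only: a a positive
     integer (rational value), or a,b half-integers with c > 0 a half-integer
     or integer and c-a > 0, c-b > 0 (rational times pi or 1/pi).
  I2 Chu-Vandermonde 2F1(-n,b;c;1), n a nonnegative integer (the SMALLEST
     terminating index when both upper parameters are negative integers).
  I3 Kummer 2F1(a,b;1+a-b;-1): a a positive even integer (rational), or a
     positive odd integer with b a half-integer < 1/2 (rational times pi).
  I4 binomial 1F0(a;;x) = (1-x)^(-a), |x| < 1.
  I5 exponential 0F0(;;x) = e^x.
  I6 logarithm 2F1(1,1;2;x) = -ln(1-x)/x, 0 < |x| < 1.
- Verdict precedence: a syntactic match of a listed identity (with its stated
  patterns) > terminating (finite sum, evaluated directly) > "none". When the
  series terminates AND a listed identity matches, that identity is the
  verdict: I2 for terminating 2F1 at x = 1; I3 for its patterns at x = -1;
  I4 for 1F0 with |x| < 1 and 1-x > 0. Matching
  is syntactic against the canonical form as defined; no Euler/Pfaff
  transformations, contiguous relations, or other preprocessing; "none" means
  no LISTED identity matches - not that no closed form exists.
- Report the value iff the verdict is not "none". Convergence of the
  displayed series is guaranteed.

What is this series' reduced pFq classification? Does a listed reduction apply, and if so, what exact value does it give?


Classification (C = \frac{3}{5}): 2F1 with upper {1, 1}, lower {\frac{7}{2}}, argument x = -\frac{2}{3}. Verdict: none here - no I1-I6 shape fits x = -\frac{2}{3} with lower {\frac{7}{2}}.

Key observation: x = -\frac{2}{3} and the constant factors (prefactor 3/5) combine into one prefactor.
Term ratio: r(k) = -\frac{2}{3} * (k+1) (k+1) / [(k+\frac{7}{2}) (k+1)] - poly over poly, x = -\frac{2}{3} from leading terms; C = \frac{3}{5} at k = 0.


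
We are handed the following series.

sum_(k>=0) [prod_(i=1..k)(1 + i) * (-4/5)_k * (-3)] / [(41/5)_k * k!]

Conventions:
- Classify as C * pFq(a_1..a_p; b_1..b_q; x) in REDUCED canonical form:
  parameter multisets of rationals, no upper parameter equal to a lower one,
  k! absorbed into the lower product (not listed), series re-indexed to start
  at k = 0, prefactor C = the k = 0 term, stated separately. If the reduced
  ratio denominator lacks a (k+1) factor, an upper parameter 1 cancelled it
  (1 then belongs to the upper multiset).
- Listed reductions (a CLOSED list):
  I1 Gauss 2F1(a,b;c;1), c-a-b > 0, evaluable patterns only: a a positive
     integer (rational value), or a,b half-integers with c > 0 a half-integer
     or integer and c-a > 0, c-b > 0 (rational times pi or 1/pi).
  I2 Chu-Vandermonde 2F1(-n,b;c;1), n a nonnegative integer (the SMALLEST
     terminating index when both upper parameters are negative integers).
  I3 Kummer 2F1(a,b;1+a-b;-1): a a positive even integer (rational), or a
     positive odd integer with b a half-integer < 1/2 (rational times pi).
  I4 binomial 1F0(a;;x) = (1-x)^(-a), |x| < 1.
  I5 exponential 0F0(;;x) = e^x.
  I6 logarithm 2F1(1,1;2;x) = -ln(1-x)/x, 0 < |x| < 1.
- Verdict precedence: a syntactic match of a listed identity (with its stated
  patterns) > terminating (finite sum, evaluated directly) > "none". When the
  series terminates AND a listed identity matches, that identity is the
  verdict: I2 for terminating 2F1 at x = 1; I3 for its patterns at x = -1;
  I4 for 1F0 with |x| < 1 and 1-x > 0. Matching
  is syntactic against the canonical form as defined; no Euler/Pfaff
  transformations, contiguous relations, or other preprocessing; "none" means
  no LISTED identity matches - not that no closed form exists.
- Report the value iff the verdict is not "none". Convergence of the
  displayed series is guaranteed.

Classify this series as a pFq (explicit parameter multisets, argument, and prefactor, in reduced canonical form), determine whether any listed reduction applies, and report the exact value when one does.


Structural cue: t_0 = -3 here, and the running product (prefactor -3) telescopes to a rising factorial.
Step ratio: r(k) = 1 * (k-4/5) (k+2) / [(k+41/5) (k+1)] ; factor over Q: parameters, x = 1, and C = -3.

At argument 1: a 2F1 with upper {-4/5, 2}, lower {41/5}, scaled by C = -3. Verdict: Gauss's theorem (I1) matches (x = 1: the Gamma ratio telescopes since c-a-b = 7 > 0 and a = 2 in Z>0). Value: -837/350.


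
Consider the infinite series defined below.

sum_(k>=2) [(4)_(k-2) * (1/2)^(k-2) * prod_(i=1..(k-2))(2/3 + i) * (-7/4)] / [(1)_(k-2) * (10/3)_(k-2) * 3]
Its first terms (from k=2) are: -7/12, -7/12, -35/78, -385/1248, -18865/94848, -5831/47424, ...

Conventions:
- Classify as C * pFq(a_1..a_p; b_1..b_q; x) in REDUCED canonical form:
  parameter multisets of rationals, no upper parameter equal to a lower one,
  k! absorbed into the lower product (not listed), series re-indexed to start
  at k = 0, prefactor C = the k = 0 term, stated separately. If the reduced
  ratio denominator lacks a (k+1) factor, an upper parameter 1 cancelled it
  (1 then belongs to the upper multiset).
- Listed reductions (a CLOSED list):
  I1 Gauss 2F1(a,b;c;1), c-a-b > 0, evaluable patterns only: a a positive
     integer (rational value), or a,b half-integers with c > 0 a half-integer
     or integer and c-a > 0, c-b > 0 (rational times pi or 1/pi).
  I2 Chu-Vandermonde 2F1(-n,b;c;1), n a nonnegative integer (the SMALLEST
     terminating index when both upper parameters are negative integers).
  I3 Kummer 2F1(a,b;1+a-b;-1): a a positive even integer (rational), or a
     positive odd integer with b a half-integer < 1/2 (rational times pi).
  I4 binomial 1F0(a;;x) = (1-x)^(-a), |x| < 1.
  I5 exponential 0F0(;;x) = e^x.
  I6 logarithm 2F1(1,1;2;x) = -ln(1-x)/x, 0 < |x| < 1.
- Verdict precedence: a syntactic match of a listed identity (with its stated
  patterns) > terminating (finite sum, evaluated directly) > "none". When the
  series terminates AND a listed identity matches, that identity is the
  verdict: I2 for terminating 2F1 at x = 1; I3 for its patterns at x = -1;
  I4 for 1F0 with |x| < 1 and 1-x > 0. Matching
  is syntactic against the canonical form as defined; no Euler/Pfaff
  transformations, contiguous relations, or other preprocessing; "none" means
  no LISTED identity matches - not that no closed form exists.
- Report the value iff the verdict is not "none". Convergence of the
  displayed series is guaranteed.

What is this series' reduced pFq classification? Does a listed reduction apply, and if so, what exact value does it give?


The series (x = 1/2) is 2F1: upper {5/3, 4}, lower {10/3}, prefactor -7/12. Verdict: none. No listed pattern accepts 2F1(5/3, 4; 10/3; 1/2).

Structural cue: with t_0 = -7/12, the running product (C = -7/12, x = 1/2) telescopes to a rising factorial.
Ratio: r(k) = (1/2) * (k+5/3) (k+4) / [(k+10/3) (k+1)] - rational in k. x = (1/2); t_0 = -7/12; negate the roots.


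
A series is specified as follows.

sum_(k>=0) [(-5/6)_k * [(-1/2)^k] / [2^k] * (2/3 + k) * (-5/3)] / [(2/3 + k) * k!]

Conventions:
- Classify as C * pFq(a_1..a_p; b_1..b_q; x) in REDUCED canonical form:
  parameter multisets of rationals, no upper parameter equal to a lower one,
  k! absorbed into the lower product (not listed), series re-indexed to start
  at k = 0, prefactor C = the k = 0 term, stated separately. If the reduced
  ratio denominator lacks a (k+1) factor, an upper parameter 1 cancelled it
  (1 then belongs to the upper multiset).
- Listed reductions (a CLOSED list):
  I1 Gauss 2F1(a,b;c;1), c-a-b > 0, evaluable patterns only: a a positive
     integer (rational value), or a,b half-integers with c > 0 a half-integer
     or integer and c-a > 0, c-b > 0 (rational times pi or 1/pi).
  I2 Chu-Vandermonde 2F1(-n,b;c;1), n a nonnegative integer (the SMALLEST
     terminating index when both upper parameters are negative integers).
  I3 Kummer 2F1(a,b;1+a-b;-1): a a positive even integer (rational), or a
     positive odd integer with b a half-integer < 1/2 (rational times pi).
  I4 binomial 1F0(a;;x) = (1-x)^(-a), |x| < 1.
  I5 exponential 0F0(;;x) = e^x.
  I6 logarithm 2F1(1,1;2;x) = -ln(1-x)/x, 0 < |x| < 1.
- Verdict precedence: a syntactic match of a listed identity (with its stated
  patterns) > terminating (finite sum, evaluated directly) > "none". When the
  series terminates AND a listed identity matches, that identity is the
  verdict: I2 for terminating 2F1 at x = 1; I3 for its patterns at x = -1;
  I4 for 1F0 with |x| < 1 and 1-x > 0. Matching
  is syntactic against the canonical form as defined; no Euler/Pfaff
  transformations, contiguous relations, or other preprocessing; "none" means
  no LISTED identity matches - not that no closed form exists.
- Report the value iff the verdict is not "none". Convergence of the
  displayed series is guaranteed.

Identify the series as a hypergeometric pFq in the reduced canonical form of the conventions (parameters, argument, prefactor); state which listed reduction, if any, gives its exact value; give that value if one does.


The series (x = -1/4) is 1F0: upper {-5/6}, lower {-}, prefactor -5/3. Verdict: binomial (I4) fires (the 1F0 binomial series: exponent 5/6, x = -1/4). Exact value: (-5/3) * (5/4)^(5/6).

Structural cue: with t_0 = -5/3, k + 2/3 divides numerator and denominator alike; prefactor -5/3 after cancelling.
Adjacent-term ratio: r(k) = (-1/4) * (k-5/6) / [(k+1)] - rational in k, leading ratio (-1/4); with t_0 = -5/3, classification follows.


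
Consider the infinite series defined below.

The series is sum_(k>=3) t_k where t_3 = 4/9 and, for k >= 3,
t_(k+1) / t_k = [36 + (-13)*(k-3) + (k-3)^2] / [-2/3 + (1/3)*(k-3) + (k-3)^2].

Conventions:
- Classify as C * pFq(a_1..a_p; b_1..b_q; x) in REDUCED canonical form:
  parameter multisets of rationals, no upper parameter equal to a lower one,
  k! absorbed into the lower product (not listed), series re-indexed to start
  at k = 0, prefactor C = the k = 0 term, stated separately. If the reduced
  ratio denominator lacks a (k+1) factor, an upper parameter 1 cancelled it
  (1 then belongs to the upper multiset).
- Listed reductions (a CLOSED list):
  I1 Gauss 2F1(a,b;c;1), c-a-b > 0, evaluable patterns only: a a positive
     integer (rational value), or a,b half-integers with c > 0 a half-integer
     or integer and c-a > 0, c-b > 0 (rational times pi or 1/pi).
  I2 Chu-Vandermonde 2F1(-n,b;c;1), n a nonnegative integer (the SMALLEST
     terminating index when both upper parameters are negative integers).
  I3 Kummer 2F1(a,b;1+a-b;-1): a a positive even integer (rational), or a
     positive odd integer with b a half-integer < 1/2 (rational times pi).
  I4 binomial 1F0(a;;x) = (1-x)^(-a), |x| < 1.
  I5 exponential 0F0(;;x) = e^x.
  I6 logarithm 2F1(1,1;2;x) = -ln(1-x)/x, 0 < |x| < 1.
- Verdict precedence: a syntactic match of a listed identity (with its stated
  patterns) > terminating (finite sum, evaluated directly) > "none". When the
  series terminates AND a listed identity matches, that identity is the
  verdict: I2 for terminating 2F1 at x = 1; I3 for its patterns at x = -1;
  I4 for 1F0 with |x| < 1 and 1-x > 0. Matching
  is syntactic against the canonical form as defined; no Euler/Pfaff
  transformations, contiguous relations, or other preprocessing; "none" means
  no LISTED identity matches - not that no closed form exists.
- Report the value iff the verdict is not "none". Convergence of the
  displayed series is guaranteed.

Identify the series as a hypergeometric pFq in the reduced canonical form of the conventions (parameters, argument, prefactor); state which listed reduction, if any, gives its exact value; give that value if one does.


This is 4/9 * 2F1(-9, -4; -2/3; 1) in reduced canonical form. Verdict: this is Vandermonde's identity (I2) (terminating 2F1 at x = 1 with n = 4, b = -9, c = -2/3). Sum: -52700/9.

Structural cue: with t_0 = 4/9, the expanded ratio factors over Q; C = 4/9, roots give parameters.
Adjacent-term ratio: r(k) = 1 * (k-9) (k-4) / [(k-2/3) (k+1)] ; factor over Q: parameters, x = 1, and C = 4/9.


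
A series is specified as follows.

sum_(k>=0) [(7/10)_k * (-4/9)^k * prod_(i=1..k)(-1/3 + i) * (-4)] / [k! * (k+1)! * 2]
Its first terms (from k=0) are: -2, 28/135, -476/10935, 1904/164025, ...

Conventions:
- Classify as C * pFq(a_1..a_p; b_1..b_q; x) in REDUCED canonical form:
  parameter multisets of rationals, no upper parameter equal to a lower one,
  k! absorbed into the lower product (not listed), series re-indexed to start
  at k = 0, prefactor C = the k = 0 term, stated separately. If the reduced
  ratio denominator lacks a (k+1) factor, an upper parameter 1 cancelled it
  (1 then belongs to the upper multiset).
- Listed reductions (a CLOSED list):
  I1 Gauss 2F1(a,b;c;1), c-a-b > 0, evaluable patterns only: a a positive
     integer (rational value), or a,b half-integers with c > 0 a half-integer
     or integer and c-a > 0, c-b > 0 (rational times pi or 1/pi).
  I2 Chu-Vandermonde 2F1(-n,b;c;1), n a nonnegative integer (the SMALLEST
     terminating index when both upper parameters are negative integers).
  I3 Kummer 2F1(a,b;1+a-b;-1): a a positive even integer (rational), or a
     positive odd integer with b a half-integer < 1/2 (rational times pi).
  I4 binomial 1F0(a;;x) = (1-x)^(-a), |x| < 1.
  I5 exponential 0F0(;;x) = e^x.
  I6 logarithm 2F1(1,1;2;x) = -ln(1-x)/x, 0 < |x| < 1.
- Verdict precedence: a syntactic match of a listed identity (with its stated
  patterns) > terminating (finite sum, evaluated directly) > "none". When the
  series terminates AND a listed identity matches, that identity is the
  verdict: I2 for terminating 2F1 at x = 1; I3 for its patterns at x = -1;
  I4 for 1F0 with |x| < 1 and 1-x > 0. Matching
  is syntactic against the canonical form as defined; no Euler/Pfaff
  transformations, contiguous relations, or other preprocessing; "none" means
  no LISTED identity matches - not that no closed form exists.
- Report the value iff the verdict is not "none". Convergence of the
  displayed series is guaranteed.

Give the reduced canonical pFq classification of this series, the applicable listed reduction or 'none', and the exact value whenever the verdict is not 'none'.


First insight: from the first term -2: the running product (prefactor -2) telescopes to a rising factorial.
Ratio: r(k) = (-4/9) * (k+2/3) (k+7/10) / [(k+2) (k+1)] - poly over poly, x = (-4/9) from leading terms; C = -2 at k = 0.

Reduced: x = -4/9, 2F1, upper = {2/3, 7/10}, lower = {2}, C = -2. Verdict: none - at argument -4/9 the multisets {2/3, 7/10} ; {2} match no listed identity.


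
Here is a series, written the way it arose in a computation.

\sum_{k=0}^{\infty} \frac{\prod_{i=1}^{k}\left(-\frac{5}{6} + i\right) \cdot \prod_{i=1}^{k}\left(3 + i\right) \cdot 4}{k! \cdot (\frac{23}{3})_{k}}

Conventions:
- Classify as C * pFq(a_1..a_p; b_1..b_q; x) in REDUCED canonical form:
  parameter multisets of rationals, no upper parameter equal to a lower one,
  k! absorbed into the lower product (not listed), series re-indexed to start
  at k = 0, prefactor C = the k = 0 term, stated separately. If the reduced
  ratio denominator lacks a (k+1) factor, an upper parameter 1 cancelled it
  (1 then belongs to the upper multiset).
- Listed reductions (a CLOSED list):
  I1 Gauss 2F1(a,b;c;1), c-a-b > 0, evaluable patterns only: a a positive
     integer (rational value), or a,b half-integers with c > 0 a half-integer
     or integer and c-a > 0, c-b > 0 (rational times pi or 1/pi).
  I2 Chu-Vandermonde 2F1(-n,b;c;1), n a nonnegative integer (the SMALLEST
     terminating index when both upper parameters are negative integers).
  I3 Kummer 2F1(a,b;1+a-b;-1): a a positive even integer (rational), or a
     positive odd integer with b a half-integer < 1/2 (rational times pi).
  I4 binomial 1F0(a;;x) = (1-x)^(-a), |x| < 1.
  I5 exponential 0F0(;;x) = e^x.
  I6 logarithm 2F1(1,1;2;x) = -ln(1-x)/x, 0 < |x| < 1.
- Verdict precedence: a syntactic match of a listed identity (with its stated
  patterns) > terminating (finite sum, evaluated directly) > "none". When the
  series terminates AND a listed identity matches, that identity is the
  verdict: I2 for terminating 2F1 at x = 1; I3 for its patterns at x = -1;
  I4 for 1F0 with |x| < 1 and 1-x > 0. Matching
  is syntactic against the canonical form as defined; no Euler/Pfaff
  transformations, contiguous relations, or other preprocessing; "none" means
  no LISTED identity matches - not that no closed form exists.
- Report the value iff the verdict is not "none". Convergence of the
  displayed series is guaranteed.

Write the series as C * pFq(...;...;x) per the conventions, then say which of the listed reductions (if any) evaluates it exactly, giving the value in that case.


Prefactor 4, argument 1: 2F1 with upper {\frac{1}{6}, 4} over lower {\frac{23}{3}}. Verdict: this is Gauss's theorem (I1) (x = 1: the Gamma ratio telescopes since c-a-b = 7/2 > 0 and a = 4 in Z>0). Value: \frac{43520}{9477}.

First insight: from the first term 4: the running product (C = 4, x = 1) telescopes to a rising factorial.
Adjacent-term ratio: r(k) = 1 * (k+\frac{1}{6}) (k+4) / [(k+\frac{23}{3}) (k+1)] - rational in k. x = 1; t_0 = 4; negate the roots.
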